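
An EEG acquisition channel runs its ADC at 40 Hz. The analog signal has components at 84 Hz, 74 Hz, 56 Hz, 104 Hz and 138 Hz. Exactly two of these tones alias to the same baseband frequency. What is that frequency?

16 Hz

fs/2 = 20 Hz.
84 Hz mod fs = 4 Hz.
4 Hz ≤ fs/2 = 20 Hz, appears at 4 Hz.
74 Hz mod fs = 34 Hz.
34 Hz > fs/2 = 20 Hz, folds to fs − 34 Hz = 6 Hz.
56 Hz mod fs = 16 Hz.
16 Hz ≤ fs/2 = 20 Hz, appears at 16 Hz.
104 Hz mod fs = 24 Hz.
24 Hz > fs/2 = 20 Hz, folds to fs − 24 Hz = 16 Hz.
138 Hz mod fs = 18 Hz.
18 Hz ≤ fs/2 = 20 Hz, appears at 18 Hz.
56 Hz and 104 Hz both map to 16 Hz.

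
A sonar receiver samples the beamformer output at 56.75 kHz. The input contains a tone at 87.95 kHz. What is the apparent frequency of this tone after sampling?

87.95 kHz mod fs = 31.2 kHz.
31.2 kHz > fs/2 = 28.375 kHz, folds to fs − 31.2 kHz = 25.55 kHz.

25.55 kHz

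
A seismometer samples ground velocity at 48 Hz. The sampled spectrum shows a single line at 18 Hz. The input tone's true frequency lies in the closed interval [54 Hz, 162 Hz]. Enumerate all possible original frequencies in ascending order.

Frequencies that alias to 18 Hz are k·fs ± 18 Hz for integer k ≥ 0.
k=0: 18 Hz.
k=1: 30 Hz, 66 Hz.
k=2: 78 Hz, 114 Hz.
k=3: 126 Hz, 162 Hz.
k=4: 174 Hz, 210 Hz.
Within [54 Hz, 162 Hz]: 66 Hz, 78 Hz, 114 Hz, 126 Hz, 162 Hz.

66 Hz, 78 Hz, 114 Hz, 126 Hz, 162 Hz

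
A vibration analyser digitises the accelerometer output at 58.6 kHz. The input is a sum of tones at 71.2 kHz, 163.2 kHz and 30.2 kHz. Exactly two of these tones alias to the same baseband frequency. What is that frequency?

fs/2 = 29.3 kHz.
71.2 kHz mod fs = 12.6 kHz.
12.6 kHz ≤ fs/2 = 29.3 kHz, appears at 12.6 kHz.
163.2 kHz mod fs = 46 kHz.
46 kHz > fs/2 = 29.3 kHz, folds to fs − 46 kHz = 12.6 kHz.
30.2 kHz > fs/2 = 29.3 kHz, folds to fs − 30.2 kHz = 28.4 kHz.
71.2 kHz and 163.2 kHz both map to 12.6 kHz.

12.6 kHz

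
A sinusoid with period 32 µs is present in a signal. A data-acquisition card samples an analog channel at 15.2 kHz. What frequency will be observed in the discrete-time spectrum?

0.85 kHz

T = 32 µs → f = 1/T = 31.25 kHz.
31.25 kHz mod fs = 0.85 kHz.
0.85 kHz ≤ fs/2 = 7.6 kHz, appears at 0.85 kHz.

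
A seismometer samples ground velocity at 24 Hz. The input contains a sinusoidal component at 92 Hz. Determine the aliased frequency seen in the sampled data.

4 Hz

92 Hz mod fs = 20 Hz.
20 Hz > fs/2 = 12 Hz, folds to fs − 20 Hz = 4 Hz.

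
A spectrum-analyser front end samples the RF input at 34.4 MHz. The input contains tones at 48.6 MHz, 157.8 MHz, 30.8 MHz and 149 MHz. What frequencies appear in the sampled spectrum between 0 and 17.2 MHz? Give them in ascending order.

3.6 MHz, 11.4 MHz, 14.2 MHz

fs/2 = 17.2 MHz.
48.6 MHz mod fs = 14.2 MHz.
14.2 MHz ≤ fs/2 = 17.2 MHz, appears at 14.2 MHz.
157.8 MHz mod fs = 20.2 MHz.
20.2 MHz > fs/2 = 17.2 MHz, folds to fs − 20.2 MHz = 14.2 MHz.
30.8 MHz > fs/2 = 17.2 MHz, folds to fs − 30.8 MHz = 3.6 MHz.
149 MHz mod fs = 11.4 MHz.
11.4 MHz ≤ fs/2 = 17.2 MHz, appears at 11.4 MHz.
Distinct values: {3.6 MHz, 11.4 MHz, 14.2 MHz}.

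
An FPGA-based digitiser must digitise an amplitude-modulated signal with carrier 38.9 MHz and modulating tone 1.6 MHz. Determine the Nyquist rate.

81 MHz

AM sidebands sit at fc ± fm = 37.3 MHz and 40.5 MHz.
Highest-frequency component: 40.5 MHz.
Nyquist rate = 2 × 40.5 MHz = 81 MHz.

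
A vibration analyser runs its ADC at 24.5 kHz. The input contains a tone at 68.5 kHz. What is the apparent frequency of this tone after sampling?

68.5 kHz mod fs = 19.5 kHz.
19.5 kHz > fs/2 = 12.25 kHz, folds to fs − 19.5 kHz = 5 kHz.

5 kHz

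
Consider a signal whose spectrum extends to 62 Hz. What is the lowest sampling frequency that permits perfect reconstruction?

Nyquist rate = 2 × 62 Hz = 124 Hz.

124 Hz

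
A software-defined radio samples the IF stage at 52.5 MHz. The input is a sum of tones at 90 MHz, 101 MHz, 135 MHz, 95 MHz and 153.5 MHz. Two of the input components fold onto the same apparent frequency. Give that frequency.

4 MHz

fs/2 = 26.25 MHz.
90 MHz mod fs = 37.5 MHz.
37.5 MHz > fs/2 = 26.25 MHz, folds to fs − 37.5 MHz = 15 MHz.
101 MHz mod fs = 48.5 MHz.
48.5 MHz > fs/2 = 26.25 MHz, folds to fs − 48.5 MHz = 4 MHz.
135 MHz mod fs = 30 MHz.
30 MHz > fs/2 = 26.25 MHz, folds to fs − 30 MHz = 22.5 MHz.
95 MHz mod fs = 42.5 MHz.
42.5 MHz > fs/2 = 26.25 MHz, folds to fs − 42.5 MHz = 10 MHz.
153.5 MHz mod fs = 48.5 MHz.
48.5 MHz > fs/2 = 26.25 MHz, folds to fs − 48.5 MHz = 4 MHz.
101 MHz and 153.5 MHz both map to 4 MHz.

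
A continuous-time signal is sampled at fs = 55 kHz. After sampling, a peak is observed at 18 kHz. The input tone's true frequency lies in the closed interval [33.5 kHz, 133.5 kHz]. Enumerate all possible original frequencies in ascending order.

Frequencies that alias to 18 kHz are k·fs ± 18 kHz for integer k ≥ 0.
k=0: 18 kHz.
k=1: 37 kHz, 73 kHz.
k=2: 92 kHz, 128 kHz.
k=3: 147 kHz, 183 kHz.
Within [33.5 kHz, 133.5 kHz]: 37 kHz, 73 kHz, 92 kHz, 128 kHz.

37 kHz, 73 kHz, 92 kHz, 128 kHz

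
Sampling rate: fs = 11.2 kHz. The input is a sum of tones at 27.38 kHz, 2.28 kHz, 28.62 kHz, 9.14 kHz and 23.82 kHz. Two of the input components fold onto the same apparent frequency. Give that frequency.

4.98 kHz

fs/2 = 5.6 kHz.
27.38 kHz mod fs = 4.98 kHz.
4.98 kHz ≤ fs/2 = 5.6 kHz, appears at 4.98 kHz.
2.28 kHz ≤ fs/2 = 5.6 kHz, passes unchanged.
28.62 kHz mod fs = 6.22 kHz.
6.22 kHz > fs/2 = 5.6 kHz, folds to fs − 6.22 kHz = 4.98 kHz.
9.14 kHz > fs/2 = 5.6 kHz, folds to fs − 9.14 kHz = 2.06 kHz.
23.82 kHz mod fs = 1.42 kHz.
1.42 kHz ≤ fs/2 = 5.6 kHz, appears at 1.42 kHz.
27.38 kHz and 28.62 kHz both map to 4.98 kHz.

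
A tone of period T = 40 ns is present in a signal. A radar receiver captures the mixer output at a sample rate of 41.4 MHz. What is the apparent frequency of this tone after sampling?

T = 40 ns → f = 1/T = 25 MHz.
25 MHz > fs/2 = 20.7 MHz, folds to fs − 25 MHz = 16.4 MHz.

16.4 MHz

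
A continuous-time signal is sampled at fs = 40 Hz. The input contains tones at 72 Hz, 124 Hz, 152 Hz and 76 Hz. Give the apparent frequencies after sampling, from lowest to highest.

fs/2 = 20 Hz.
72 Hz mod fs = 32 Hz.
32 Hz > fs/2 = 20 Hz, folds to fs − 32 Hz = 8 Hz.
124 Hz mod fs = 4 Hz.
4 Hz ≤ fs/2 = 20 Hz, appears at 4 Hz.
152 Hz mod fs = 32 Hz.
32 Hz > fs/2 = 20 Hz, folds to fs − 32 Hz = 8 Hz.
76 Hz mod fs = 36 Hz.
36 Hz > fs/2 = 20 Hz, folds to fs − 36 Hz = 4 Hz.
Distinct values: {4 Hz, 8 Hz}.

4 Hz, 8 Hz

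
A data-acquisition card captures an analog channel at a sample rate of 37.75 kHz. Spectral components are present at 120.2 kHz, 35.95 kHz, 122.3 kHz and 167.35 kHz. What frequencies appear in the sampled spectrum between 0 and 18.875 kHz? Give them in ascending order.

1.8 kHz, 6.95 kHz, 9.05 kHz, 16.35 kHz

fs/2 = 18.875 kHz.
120.2 kHz mod fs = 6.95 kHz.
6.95 kHz ≤ fs/2 = 18.875 kHz, appears at 6.95 kHz.
35.95 kHz > fs/2 = 18.875 kHz, folds to fs − 35.95 kHz = 1.8 kHz.
122.3 kHz mod fs = 9.05 kHz.
9.05 kHz ≤ fs/2 = 18.875 kHz, appears at 9.05 kHz.
167.35 kHz mod fs = 16.35 kHz.
16.35 kHz ≤ fs/2 = 18.875 kHz, appears at 16.35 kHz.
Distinct values: {1.8 kHz, 6.95 kHz, 9.05 kHz, 16.35 kHz}.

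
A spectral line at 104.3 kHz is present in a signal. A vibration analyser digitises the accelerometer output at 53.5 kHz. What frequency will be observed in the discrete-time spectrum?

104.3 kHz mod fs = 50.8 kHz.
50.8 kHz > fs/2 = 26.75 kHz, folds to fs − 50.8 kHz = 2.7 kHz.

2.7 kHz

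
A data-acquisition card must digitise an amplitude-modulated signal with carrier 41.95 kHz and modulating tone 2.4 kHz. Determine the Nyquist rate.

AM sidebands sit at fc ± fm = 39.55 kHz and 44.35 kHz.
Highest-frequency component: 44.35 kHz.
Nyquist rate = 2 × 44.35 kHz = 88.7 kHz.

88.7 kHz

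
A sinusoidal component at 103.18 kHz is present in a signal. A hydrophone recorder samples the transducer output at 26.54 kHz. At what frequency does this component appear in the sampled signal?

103.18 kHz mod fs = 23.56 kHz.
23.56 kHz > fs/2 = 13.27 kHz, folds to fs − 23.56 kHz = 2.98 kHz.

2.98 kHz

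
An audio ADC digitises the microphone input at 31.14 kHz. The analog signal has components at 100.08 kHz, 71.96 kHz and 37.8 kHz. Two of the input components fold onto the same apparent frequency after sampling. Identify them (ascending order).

fs/2 = 15.57 kHz.
100.08 kHz mod fs = 6.66 kHz.
6.66 kHz ≤ fs/2 = 15.57 kHz, appears at 6.66 kHz.
71.96 kHz mod fs = 9.68 kHz.
9.68 kHz ≤ fs/2 = 15.57 kHz, appears at 9.68 kHz.
37.8 kHz mod fs = 6.66 kHz.
6.66 kHz ≤ fs/2 = 15.57 kHz, appears at 6.66 kHz.
37.8 kHz and 100.08 kHz both map to 6.66 kHz.

37.8 kHz, 100.08 kHz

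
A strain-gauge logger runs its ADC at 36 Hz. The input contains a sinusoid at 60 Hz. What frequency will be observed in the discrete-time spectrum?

60 Hz mod fs = 24 Hz.
24 Hz > fs/2 = 18 Hz, folds to fs − 24 Hz = 12 Hz.

12 Hz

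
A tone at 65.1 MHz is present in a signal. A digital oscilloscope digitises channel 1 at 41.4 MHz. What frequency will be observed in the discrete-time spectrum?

65.1 MHz mod fs = 23.7 MHz.
23.7 MHz > fs/2 = 20.7 MHz, folds to fs − 23.7 MHz = 17.7 MHz.

17.7 MHz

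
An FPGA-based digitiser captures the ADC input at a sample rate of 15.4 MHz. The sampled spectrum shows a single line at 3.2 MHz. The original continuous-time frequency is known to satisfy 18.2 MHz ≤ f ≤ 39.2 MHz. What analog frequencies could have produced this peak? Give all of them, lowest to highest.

Frequencies that alias to 3.2 MHz are k·fs ± 3.2 MHz for integer k ≥ 0.
k=0: 3.2 MHz.
k=1: 12.2 MHz, 18.6 MHz.
k=2: 27.6 MHz, 34 MHz.
k=3: 43 MHz, 49.4 MHz.
Within [18.2 MHz, 39.2 MHz]: 18.6 MHz, 27.6 MHz, 34 MHz.

18.6 MHz, 27.6 MHz, 34 MHz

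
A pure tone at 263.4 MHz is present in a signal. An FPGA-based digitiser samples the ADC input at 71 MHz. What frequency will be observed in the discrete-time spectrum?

20.6 MHz

263.4 MHz mod fs = 50.4 MHz.
50.4 MHz > fs/2 = 35.5 MHz, folds to fs − 50.4 MHz = 20.6 MHz.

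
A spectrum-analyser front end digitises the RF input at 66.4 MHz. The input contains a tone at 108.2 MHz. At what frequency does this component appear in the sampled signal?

24.6 MHz

108.2 MHz mod fs = 41.8 MHz.
41.8 MHz > fs/2 = 33.2 MHz, folds to fs − 41.8 MHz = 24.6 MHz.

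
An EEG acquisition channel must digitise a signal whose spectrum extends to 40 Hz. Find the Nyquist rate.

Nyquist rate = 2 × 40 Hz = 80 Hz.

80 Hz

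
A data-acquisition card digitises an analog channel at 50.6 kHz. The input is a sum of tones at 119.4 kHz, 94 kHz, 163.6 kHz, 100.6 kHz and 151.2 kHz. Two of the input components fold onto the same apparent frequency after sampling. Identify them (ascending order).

100.6 kHz, 151.2 kHz

fs/2 = 25.3 kHz.
119.4 kHz mod fs = 18.2 kHz.
18.2 kHz ≤ fs/2 = 25.3 kHz, appears at 18.2 kHz.
94 kHz mod fs = 43.4 kHz.
43.4 kHz > fs/2 = 25.3 kHz, folds to fs − 43.4 kHz = 7.2 kHz.
163.6 kHz mod fs = 11.8 kHz.
11.8 kHz ≤ fs/2 = 25.3 kHz, appears at 11.8 kHz.
100.6 kHz mod fs = 50 kHz.
50 kHz > fs/2 = 25.3 kHz, folds to fs − 50 kHz = 0.6 kHz.
151.2 kHz mod fs = 50 kHz.
50 kHz > fs/2 = 25.3 kHz, folds to fs − 50 kHz = 0.6 kHz.
100.6 kHz and 151.2 kHz both map to 0.6 kHz.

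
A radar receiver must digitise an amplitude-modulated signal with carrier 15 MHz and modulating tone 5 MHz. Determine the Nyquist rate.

40 MHz

AM sidebands sit at fc ± fm = 10 MHz and 20 MHz.
Highest-frequency component: 20 MHz.
Nyquist rate = 2 × 20 MHz = 40 MHz.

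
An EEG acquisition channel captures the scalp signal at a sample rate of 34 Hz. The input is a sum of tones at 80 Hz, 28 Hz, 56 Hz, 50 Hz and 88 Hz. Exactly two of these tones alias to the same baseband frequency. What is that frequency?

fs/2 = 17 Hz.
80 Hz mod fs = 12 Hz.
12 Hz ≤ fs/2 = 17 Hz, appears at 12 Hz.
28 Hz > fs/2 = 17 Hz, folds to fs − 28 Hz = 6 Hz.
56 Hz mod fs = 22 Hz.
22 Hz > fs/2 = 17 Hz, folds to fs − 22 Hz = 12 Hz.
50 Hz mod fs = 16 Hz.
16 Hz ≤ fs/2 = 17 Hz, appears at 16 Hz.
88 Hz mod fs = 20 Hz.
20 Hz > fs/2 = 17 Hz, folds to fs − 20 Hz = 14 Hz.
56 Hz and 80 Hz both map to 12 Hz.

12 Hz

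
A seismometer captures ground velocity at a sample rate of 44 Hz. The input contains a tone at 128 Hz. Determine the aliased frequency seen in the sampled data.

4 Hz

128 Hz mod fs = 40 Hz.
40 Hz > fs/2 = 22 Hz, folds to fs − 40 Hz = 4 Hz.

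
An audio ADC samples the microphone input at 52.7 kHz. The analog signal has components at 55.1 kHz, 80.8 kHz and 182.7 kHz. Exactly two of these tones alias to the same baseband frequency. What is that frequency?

24.6 kHz

fs/2 = 26.35 kHz.
55.1 kHz mod fs = 2.4 kHz.
2.4 kHz ≤ fs/2 = 26.35 kHz, appears at 2.4 kHz.
80.8 kHz mod fs = 28.1 kHz.
28.1 kHz > fs/2 = 26.35 kHz, folds to fs − 28.1 kHz = 24.6 kHz.
182.7 kHz mod fs = 24.6 kHz.
24.6 kHz ≤ fs/2 = 26.35 kHz, appears at 24.6 kHz.
80.8 kHz and 182.7 kHz both map to 24.6 kHz.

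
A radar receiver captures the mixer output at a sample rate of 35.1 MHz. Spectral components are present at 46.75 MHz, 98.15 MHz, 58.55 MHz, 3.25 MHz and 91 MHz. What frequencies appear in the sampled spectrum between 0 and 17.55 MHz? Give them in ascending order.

fs/2 = 17.55 MHz.
46.75 MHz mod fs = 11.65 MHz.
11.65 MHz ≤ fs/2 = 17.55 MHz, appears at 11.65 MHz.
98.15 MHz mod fs = 27.95 MHz.
27.95 MHz > fs/2 = 17.55 MHz, folds to fs − 27.95 MHz = 7.15 MHz.
58.55 MHz mod fs = 23.45 MHz.
23.45 MHz > fs/2 = 17.55 MHz, folds to fs − 23.45 MHz = 11.65 MHz.
3.25 MHz ≤ fs/2 = 17.55 MHz, passes unchanged.
91 MHz mod fs = 20.8 MHz.
20.8 MHz > fs/2 = 17.55 MHz, folds to fs − 20.8 MHz = 14.3 MHz.
Distinct values: {3.25 MHz, 7.15 MHz, 11.65 MHz, 14.3 MHz}.

3.25 MHz, 7.15 MHz, 11.65 MHz, 14.3 MHz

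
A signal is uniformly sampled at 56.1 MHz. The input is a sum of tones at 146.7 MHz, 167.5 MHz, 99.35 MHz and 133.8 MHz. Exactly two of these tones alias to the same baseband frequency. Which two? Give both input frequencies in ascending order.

fs/2 = 28.05 MHz.
146.7 MHz mod fs = 34.5 MHz.
34.5 MHz > fs/2 = 28.05 MHz, folds to fs − 34.5 MHz = 21.6 MHz.
167.5 MHz mod fs = 55.3 MHz.
55.3 MHz > fs/2 = 28.05 MHz, folds to fs − 55.3 MHz = 0.8 MHz.
99.35 MHz mod fs = 43.25 MHz.
43.25 MHz > fs/2 = 28.05 MHz, folds to fs − 43.25 MHz = 12.85 MHz.
133.8 MHz mod fs = 21.6 MHz.
21.6 MHz ≤ fs/2 = 28.05 MHz, appears at 21.6 MHz.
133.8 MHz and 146.7 MHz both map to 21.6 MHz.

133.8 MHz, 146.7 MHz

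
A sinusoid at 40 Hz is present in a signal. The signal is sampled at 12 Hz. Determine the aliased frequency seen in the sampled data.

4 Hz

40 Hz mod fs = 4 Hz.
4 Hz ≤ fs/2 = 6 Hz, appears at 4 Hz.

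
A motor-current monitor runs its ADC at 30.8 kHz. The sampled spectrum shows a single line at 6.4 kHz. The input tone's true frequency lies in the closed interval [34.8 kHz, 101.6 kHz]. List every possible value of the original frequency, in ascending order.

37.2 kHz, 55.2 kHz, 68 kHz, 86 kHz, 98.8 kHz

Frequencies that alias to 6.4 kHz are k·fs ± 6.4 kHz for integer k ≥ 0.
k=0: 6.4 kHz.
k=1: 24.4 kHz, 37.2 kHz.
k=2: 55.2 kHz, 68 kHz.
k=3: 86 kHz, 98.8 kHz.
k=4: 116.8 kHz, 129.6 kHz.
Within [34.8 kHz, 101.6 kHz]: 37.2 kHz, 55.2 kHz, 68 kHz, 86 kHz, 98.8 kHz.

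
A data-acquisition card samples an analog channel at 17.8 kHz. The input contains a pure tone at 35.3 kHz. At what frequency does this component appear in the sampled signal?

0.3 kHz

35.3 kHz mod fs = 17.5 kHz.
17.5 kHz > fs/2 = 8.9 kHz, folds to fs − 17.5 kHz = 0.3 kHz.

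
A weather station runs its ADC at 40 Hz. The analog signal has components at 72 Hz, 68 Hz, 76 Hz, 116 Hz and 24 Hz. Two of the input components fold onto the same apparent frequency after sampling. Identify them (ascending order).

fs/2 = 20 Hz.
72 Hz mod fs = 32 Hz.
32 Hz > fs/2 = 20 Hz, folds to fs − 32 Hz = 8 Hz.
68 Hz mod fs = 28 Hz.
28 Hz > fs/2 = 20 Hz, folds to fs − 28 Hz = 12 Hz.
76 Hz mod fs = 36 Hz.
36 Hz > fs/2 = 20 Hz, folds to fs − 36 Hz = 4 Hz.
116 Hz mod fs = 36 Hz.
36 Hz > fs/2 = 20 Hz, folds to fs − 36 Hz = 4 Hz.
24 Hz > fs/2 = 20 Hz, folds to fs − 24 Hz = 16 Hz.
76 Hz and 116 Hz both map to 4 Hz.

76 Hz, 116 Hz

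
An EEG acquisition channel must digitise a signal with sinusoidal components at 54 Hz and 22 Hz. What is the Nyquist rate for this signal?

Highest-frequency component: 54 Hz.
Nyquist rate = 2 × 54 Hz = 108 Hz.

108 Hz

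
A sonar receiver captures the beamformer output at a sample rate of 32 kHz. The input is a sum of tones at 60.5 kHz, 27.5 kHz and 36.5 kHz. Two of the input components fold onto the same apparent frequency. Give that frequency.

fs/2 = 16 kHz.
60.5 kHz mod fs = 28.5 kHz.
28.5 kHz > fs/2 = 16 kHz, folds to fs − 28.5 kHz = 3.5 kHz.
27.5 kHz > fs/2 = 16 kHz, folds to fs − 27.5 kHz = 4.5 kHz.
36.5 kHz mod fs = 4.5 kHz.
4.5 kHz ≤ fs/2 = 16 kHz, appears at 4.5 kHz.
27.5 kHz and 36.5 kHz both map to 4.5 kHz.

4.5 kHz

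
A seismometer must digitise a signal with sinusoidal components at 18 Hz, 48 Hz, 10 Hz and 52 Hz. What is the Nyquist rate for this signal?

Highest-frequency component: 52 Hz.
Nyquist rate = 2 × 52 Hz = 104 Hz.

104 Hz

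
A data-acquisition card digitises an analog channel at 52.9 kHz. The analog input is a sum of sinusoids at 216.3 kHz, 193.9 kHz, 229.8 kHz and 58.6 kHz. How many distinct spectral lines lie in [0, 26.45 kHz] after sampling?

4

fs/2 = 26.45 kHz.
216.3 kHz mod fs = 4.7 kHz.
4.7 kHz ≤ fs/2 = 26.45 kHz, appears at 4.7 kHz.
193.9 kHz mod fs = 35.2 kHz.
35.2 kHz > fs/2 = 26.45 kHz, folds to fs − 35.2 kHz = 17.7 kHz.
229.8 kHz mod fs = 18.2 kHz.
18.2 kHz ≤ fs/2 = 26.45 kHz, appears at 18.2 kHz.
58.6 kHz mod fs = 5.7 kHz.
5.7 kHz ≤ fs/2 = 26.45 kHz, appears at 5.7 kHz.
Distinct values: {4.7 kHz, 5.7 kHz, 17.7 kHz, 18.2 kHz} → 4.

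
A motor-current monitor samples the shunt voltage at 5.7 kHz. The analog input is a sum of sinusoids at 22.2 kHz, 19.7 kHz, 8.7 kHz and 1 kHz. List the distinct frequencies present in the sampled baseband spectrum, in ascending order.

fs/2 = 2.85 kHz.
22.2 kHz mod fs = 5.1 kHz.
5.1 kHz > fs/2 = 2.85 kHz, folds to fs − 5.1 kHz = 0.6 kHz.
19.7 kHz mod fs = 2.6 kHz.
2.6 kHz ≤ fs/2 = 2.85 kHz, appears at 2.6 kHz.
8.7 kHz mod fs = 3 kHz.
3 kHz > fs/2 = 2.85 kHz, folds to fs − 3 kHz = 2.7 kHz.
1 kHz ≤ fs/2 = 2.85 kHz, passes unchanged.
Distinct values: {0.6 kHz, 1 kHz, 2.6 kHz, 2.7 kHz}.

0.6 kHz, 1 kHz, 2.6 kHz, 2.7 kHz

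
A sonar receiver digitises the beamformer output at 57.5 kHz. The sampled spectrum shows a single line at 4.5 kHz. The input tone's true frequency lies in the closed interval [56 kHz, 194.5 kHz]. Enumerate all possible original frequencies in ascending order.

Frequencies that alias to 4.5 kHz are k·fs ± 4.5 kHz for integer k ≥ 0.
k=0: 4.5 kHz.
k=1: 53 kHz, 62 kHz.
k=2: 110.5 kHz, 119.5 kHz.
k=3: 168 kHz, 177 kHz.
k=4: 225.5 kHz, 234.5 kHz.
Within [56 kHz, 194.5 kHz]: 62 kHz, 110.5 kHz, 119.5 kHz, 168 kHz, 177 kHz.

62 kHz, 110.5 kHz, 119.5 kHz, 168 kHz, 177 kHz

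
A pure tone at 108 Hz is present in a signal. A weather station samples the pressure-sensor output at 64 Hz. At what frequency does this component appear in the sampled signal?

20 Hz

108 Hz mod fs = 44 Hz.
44 Hz > fs/2 = 32 Hz, folds to fs − 44 Hz = 20 Hz.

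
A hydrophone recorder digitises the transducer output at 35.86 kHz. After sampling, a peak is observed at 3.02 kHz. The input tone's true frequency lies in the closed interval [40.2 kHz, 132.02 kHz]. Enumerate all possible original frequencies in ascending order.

Frequencies that alias to 3.02 kHz are k·fs ± 3.02 kHz for integer k ≥ 0.
k=0: 3.02 kHz.
k=1: 32.84 kHz, 38.88 kHz.
k=2: 68.7 kHz, 74.74 kHz.
k=3: 104.56 kHz, 110.6 kHz.
k=4: 140.42 kHz, 146.46 kHz.
Within [40.2 kHz, 132.02 kHz]: 68.7 kHz, 74.74 kHz, 104.56 kHz, 110.6 kHz.

68.7 kHz, 74.74 kHz, 104.56 kHz, 110.6 kHz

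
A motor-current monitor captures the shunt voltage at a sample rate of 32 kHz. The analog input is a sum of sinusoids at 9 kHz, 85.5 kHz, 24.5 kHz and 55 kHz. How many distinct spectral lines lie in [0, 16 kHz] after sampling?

3

fs/2 = 16 kHz.
9 kHz ≤ fs/2 = 16 kHz, passes unchanged.
85.5 kHz mod fs = 21.5 kHz.
21.5 kHz > fs/2 = 16 kHz, folds to fs − 21.5 kHz = 10.5 kHz.
24.5 kHz > fs/2 = 16 kHz, folds to fs − 24.5 kHz = 7.5 kHz.
55 kHz mod fs = 23 kHz.
23 kHz > fs/2 = 16 kHz, folds to fs − 23 kHz = 9 kHz.
Distinct values: {7.5 kHz, 9 kHz, 10.5 kHz} → 3.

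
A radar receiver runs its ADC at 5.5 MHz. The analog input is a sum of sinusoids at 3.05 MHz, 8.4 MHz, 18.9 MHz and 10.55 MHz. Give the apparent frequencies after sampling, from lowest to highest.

fs/2 = 2.75 MHz.
3.05 MHz > fs/2 = 2.75 MHz, folds to fs − 3.05 MHz = 2.45 MHz.
8.4 MHz mod fs = 2.9 MHz.
2.9 MHz > fs/2 = 2.75 MHz, folds to fs − 2.9 MHz = 2.6 MHz.
18.9 MHz mod fs = 2.4 MHz.
2.4 MHz ≤ fs/2 = 2.75 MHz, appears at 2.4 MHz.
10.55 MHz mod fs = 5.05 MHz.
5.05 MHz > fs/2 = 2.75 MHz, folds to fs − 5.05 MHz = 0.45 MHz.
Distinct values: {0.45 MHz, 2.4 MHz, 2.45 MHz, 2.6 MHz}.

0.45 MHz, 2.4 MHz, 2.45 MHz, 2.6 MHz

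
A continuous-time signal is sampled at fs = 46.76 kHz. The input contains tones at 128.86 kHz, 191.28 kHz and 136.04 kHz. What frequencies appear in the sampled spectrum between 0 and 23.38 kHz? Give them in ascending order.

4.24 kHz, 11.42 kHz

fs/2 = 23.38 kHz.
128.86 kHz mod fs = 35.34 kHz.
35.34 kHz > fs/2 = 23.38 kHz, folds to fs − 35.34 kHz = 11.42 kHz.
191.28 kHz mod fs = 4.24 kHz.
4.24 kHz ≤ fs/2 = 23.38 kHz, appears at 4.24 kHz.
136.04 kHz mod fs = 42.52 kHz.
42.52 kHz > fs/2 = 23.38 kHz, folds to fs − 42.52 kHz = 4.24 kHz.
Distinct values: {4.24 kHz, 11.42 kHz}.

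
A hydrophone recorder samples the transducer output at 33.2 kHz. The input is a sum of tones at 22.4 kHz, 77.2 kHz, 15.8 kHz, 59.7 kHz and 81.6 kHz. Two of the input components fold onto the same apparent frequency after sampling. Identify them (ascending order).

fs/2 = 16.6 kHz.
22.4 kHz > fs/2 = 16.6 kHz, folds to fs − 22.4 kHz = 10.8 kHz.
77.2 kHz mod fs = 10.8 kHz.
10.8 kHz ≤ fs/2 = 16.6 kHz, appears at 10.8 kHz.
15.8 kHz ≤ fs/2 = 16.6 kHz, passes unchanged.
59.7 kHz mod fs = 26.5 kHz.
26.5 kHz > fs/2 = 16.6 kHz, folds to fs − 26.5 kHz = 6.7 kHz.
81.6 kHz mod fs = 15.2 kHz.
15.2 kHz ≤ fs/2 = 16.6 kHz, appears at 15.2 kHz.
22.4 kHz and 77.2 kHz both map to 10.8 kHz.

22.4 kHz, 77.2 kHz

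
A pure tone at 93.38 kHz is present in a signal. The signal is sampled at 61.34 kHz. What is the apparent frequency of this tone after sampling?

93.38 kHz mod fs = 32.04 kHz.
32.04 kHz > fs/2 = 30.67 kHz, folds to fs − 32.04 kHz = 29.3 kHz.

29.3 kHz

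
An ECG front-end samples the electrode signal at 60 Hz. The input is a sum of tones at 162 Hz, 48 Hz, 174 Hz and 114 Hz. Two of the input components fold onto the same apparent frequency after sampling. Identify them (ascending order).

fs/2 = 30 Hz.
162 Hz mod fs = 42 Hz.
42 Hz > fs/2 = 30 Hz, folds to fs − 42 Hz = 18 Hz.
48 Hz > fs/2 = 30 Hz, folds to fs − 48 Hz = 12 Hz.
174 Hz mod fs = 54 Hz.
54 Hz > fs/2 = 30 Hz, folds to fs − 54 Hz = 6 Hz.
114 Hz mod fs = 54 Hz.
54 Hz > fs/2 = 30 Hz, folds to fs − 54 Hz = 6 Hz.
114 Hz and 174 Hz both map to 6 Hz.

114 Hz, 174 Hz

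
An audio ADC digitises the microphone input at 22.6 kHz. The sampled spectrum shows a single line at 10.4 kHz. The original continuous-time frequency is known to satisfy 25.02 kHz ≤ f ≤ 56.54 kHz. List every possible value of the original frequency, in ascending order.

Frequencies that alias to 10.4 kHz are k·fs ± 10.4 kHz for integer k ≥ 0.
k=0: 10.4 kHz.
k=1: 12.2 kHz, 33 kHz.
k=2: 34.8 kHz, 55.6 kHz.
k=3: 57.4 kHz, 78.2 kHz.
Within [25.02 kHz, 56.54 kHz]: 33 kHz, 34.8 kHz, 55.6 kHz.

33 kHz, 34.8 kHz, 55.6 kHz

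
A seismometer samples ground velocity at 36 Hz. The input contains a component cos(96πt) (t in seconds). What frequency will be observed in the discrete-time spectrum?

12 Hz

ω = 96π rad/s → f = ω/(2π) = 48 Hz.
48 Hz mod fs = 12 Hz.
12 Hz ≤ fs/2 = 18 Hz, appears at 12 Hz.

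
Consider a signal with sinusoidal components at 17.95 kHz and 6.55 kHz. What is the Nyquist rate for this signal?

35.9 kHz

Highest-frequency component: 17.95 kHz.
Nyquist rate = 2 × 17.95 kHz = 35.9 kHz.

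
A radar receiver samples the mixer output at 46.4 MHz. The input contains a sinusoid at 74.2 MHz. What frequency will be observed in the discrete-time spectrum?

18.6 MHz

74.2 MHz mod fs = 27.8 MHz.
27.8 MHz > fs/2 = 23.2 MHz, folds to fs − 27.8 MHz = 18.6 MHz.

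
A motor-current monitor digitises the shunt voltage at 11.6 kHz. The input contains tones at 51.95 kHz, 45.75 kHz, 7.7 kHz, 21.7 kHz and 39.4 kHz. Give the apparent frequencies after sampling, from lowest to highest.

fs/2 = 5.8 kHz.
51.95 kHz mod fs = 5.55 kHz.
5.55 kHz ≤ fs/2 = 5.8 kHz, appears at 5.55 kHz.
45.75 kHz mod fs = 10.95 kHz.
10.95 kHz > fs/2 = 5.8 kHz, folds to fs − 10.95 kHz = 0.65 kHz.
7.7 kHz > fs/2 = 5.8 kHz, folds to fs − 7.7 kHz = 3.9 kHz.
21.7 kHz mod fs = 10.1 kHz.
10.1 kHz > fs/2 = 5.8 kHz, folds to fs − 10.1 kHz = 1.5 kHz.
39.4 kHz mod fs = 4.6 kHz.
4.6 kHz ≤ fs/2 = 5.8 kHz, appears at 4.6 kHz.
Distinct values: {0.65 kHz, 1.5 kHz, 3.9 kHz, 4.6 kHz, 5.55 kHz}.

0.65 kHz, 1.5 kHz, 3.9 kHz, 4.6 kHz, 5.55 kHz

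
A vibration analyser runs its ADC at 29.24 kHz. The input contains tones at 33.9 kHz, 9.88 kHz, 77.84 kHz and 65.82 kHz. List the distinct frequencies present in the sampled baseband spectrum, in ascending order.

fs/2 = 14.62 kHz.
33.9 kHz mod fs = 4.66 kHz.
4.66 kHz ≤ fs/2 = 14.62 kHz, appears at 4.66 kHz.
9.88 kHz ≤ fs/2 = 14.62 kHz, passes unchanged.
77.84 kHz mod fs = 19.36 kHz.
19.36 kHz > fs/2 = 14.62 kHz, folds to fs − 19.36 kHz = 9.88 kHz.
65.82 kHz mod fs = 7.34 kHz.
7.34 kHz ≤ fs/2 = 14.62 kHz, appears at 7.34 kHz.
Distinct values: {4.66 kHz, 7.34 kHz, 9.88 kHz}.

4.66 kHz, 7.34 kHz, 9.88 kHz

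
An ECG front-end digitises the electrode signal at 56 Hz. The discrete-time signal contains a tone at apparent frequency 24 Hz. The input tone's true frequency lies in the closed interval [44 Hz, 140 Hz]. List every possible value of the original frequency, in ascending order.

Frequencies that alias to 24 Hz are k·fs ± 24 Hz for integer k ≥ 0.
k=0: 24 Hz.
k=1: 32 Hz, 80 Hz.
k=2: 88 Hz, 136 Hz.
k=3: 144 Hz, 192 Hz.
Within [44 Hz, 140 Hz]: 80 Hz, 88 Hz, 136 Hz.

80 Hz, 88 Hz, 136 Hz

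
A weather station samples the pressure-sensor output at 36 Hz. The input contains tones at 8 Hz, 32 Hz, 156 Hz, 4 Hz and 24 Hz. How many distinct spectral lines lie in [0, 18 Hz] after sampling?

fs/2 = 18 Hz.
8 Hz ≤ fs/2 = 18 Hz, passes unchanged.
32 Hz > fs/2 = 18 Hz, folds to fs − 32 Hz = 4 Hz.
156 Hz mod fs = 12 Hz.
12 Hz ≤ fs/2 = 18 Hz, appears at 12 Hz.
4 Hz ≤ fs/2 = 18 Hz, passes unchanged.
24 Hz > fs/2 = 18 Hz, folds to fs − 24 Hz = 12 Hz.
Distinct values: {4 Hz, 8 Hz, 12 Hz} → 3.

3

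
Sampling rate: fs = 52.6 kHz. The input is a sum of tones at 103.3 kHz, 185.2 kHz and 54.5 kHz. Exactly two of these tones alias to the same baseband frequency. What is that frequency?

1.9 kHz

fs/2 = 26.3 kHz.
103.3 kHz mod fs = 50.7 kHz.
50.7 kHz > fs/2 = 26.3 kHz, folds to fs − 50.7 kHz = 1.9 kHz.
185.2 kHz mod fs = 27.4 kHz.
27.4 kHz > fs/2 = 26.3 kHz, folds to fs − 27.4 kHz = 25.2 kHz.
54.5 kHz mod fs = 1.9 kHz.
1.9 kHz ≤ fs/2 = 26.3 kHz, appears at 1.9 kHz.
54.5 kHz and 103.3 kHz both map to 1.9 kHz.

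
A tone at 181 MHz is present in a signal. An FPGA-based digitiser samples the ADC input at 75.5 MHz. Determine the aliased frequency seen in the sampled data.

181 MHz mod fs = 30 MHz.
30 MHz ≤ fs/2 = 37.75 MHz, appears at 30 MHz.

30 MHz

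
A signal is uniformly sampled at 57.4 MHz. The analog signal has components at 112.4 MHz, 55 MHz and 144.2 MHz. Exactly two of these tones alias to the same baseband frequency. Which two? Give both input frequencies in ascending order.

55 MHz, 112.4 MHz

fs/2 = 28.7 MHz.
112.4 MHz mod fs = 55 MHz.
55 MHz > fs/2 = 28.7 MHz, folds to fs − 55 MHz = 2.4 MHz.
55 MHz > fs/2 = 28.7 MHz, folds to fs − 55 MHz = 2.4 MHz.
144.2 MHz mod fs = 29.4 MHz.
29.4 MHz > fs/2 = 28.7 MHz, folds to fs − 29.4 MHz = 28 MHz.
55 MHz and 112.4 MHz both map to 2.4 MHz.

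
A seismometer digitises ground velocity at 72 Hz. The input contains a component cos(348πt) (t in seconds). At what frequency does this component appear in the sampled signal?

ω = 348π rad/s → f = ω/(2π) = 174 Hz.
174 Hz mod fs = 30 Hz.
30 Hz ≤ fs/2 = 36 Hz, appears at 30 Hz.

30 Hz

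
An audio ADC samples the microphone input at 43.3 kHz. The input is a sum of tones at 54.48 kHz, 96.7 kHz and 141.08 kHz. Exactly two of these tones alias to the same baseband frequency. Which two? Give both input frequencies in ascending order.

54.48 kHz, 141.08 kHz

fs/2 = 21.65 kHz.
54.48 kHz mod fs = 11.18 kHz.
11.18 kHz ≤ fs/2 = 21.65 kHz, appears at 11.18 kHz.
96.7 kHz mod fs = 10.1 kHz.
10.1 kHz ≤ fs/2 = 21.65 kHz, appears at 10.1 kHz.
141.08 kHz mod fs = 11.18 kHz.
11.18 kHz ≤ fs/2 = 21.65 kHz, appears at 11.18 kHz.
54.48 kHz and 141.08 kHz both map to 11.18 kHz.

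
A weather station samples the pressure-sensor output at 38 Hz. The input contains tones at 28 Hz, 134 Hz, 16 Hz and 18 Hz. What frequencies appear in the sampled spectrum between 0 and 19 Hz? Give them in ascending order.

10 Hz, 16 Hz, 18 Hz

fs/2 = 19 Hz.
28 Hz > fs/2 = 19 Hz, folds to fs − 28 Hz = 10 Hz.
134 Hz mod fs = 20 Hz.
20 Hz > fs/2 = 19 Hz, folds to fs − 20 Hz = 18 Hz.
16 Hz ≤ fs/2 = 19 Hz, passes unchanged.
18 Hz ≤ fs/2 = 19 Hz, passes unchanged.
Distinct values: {10 Hz, 16 Hz, 18 Hz}.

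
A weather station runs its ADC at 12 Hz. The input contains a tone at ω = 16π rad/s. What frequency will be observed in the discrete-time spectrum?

4 Hz

ω = 16π rad/s → f = ω/(2π) = 8 Hz.
8 Hz > fs/2 = 6 Hz, folds to fs − 8 Hz = 4 Hz.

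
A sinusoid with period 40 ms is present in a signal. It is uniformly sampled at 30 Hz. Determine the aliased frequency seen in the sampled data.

5 Hz

T = 40 ms → f = 1/T = 25 Hz.
25 Hz > fs/2 = 15 Hz, folds to fs − 25 Hz = 5 Hz.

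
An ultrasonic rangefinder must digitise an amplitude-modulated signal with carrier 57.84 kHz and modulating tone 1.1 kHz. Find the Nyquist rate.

117.88 kHz

AM sidebands sit at fc ± fm = 56.74 kHz and 58.94 kHz.
Highest-frequency component: 58.94 kHz.
Nyquist rate = 2 × 58.94 kHz = 117.88 kHz.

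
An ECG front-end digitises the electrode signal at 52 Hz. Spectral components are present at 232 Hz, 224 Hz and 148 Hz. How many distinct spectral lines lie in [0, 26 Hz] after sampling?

fs/2 = 26 Hz.
232 Hz mod fs = 24 Hz.
24 Hz ≤ fs/2 = 26 Hz, appears at 24 Hz.
224 Hz mod fs = 16 Hz.
16 Hz ≤ fs/2 = 26 Hz, appears at 16 Hz.
148 Hz mod fs = 44 Hz.
44 Hz > fs/2 = 26 Hz, folds to fs − 44 Hz = 8 Hz.
Distinct values: {8 Hz, 16 Hz, 24 Hz} → 3.

3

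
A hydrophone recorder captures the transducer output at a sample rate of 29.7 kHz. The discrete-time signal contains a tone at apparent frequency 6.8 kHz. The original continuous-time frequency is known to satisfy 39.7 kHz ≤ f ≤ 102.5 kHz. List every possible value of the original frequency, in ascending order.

Frequencies that alias to 6.8 kHz are k·fs ± 6.8 kHz for integer k ≥ 0.
k=0: 6.8 kHz.
k=1: 22.9 kHz, 36.5 kHz.
k=2: 52.6 kHz, 66.2 kHz.
k=3: 82.3 kHz, 95.9 kHz.
k=4: 112 kHz, 125.6 kHz.
Within [39.7 kHz, 102.5 kHz]: 52.6 kHz, 66.2 kHz, 82.3 kHz, 95.9 kHz.

52.6 kHz, 66.2 kHz, 82.3 kHz, 95.9 kHz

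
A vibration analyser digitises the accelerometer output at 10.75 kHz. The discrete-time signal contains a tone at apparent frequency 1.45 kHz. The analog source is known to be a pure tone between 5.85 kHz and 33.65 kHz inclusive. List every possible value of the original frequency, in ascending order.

9.3 kHz, 12.2 kHz, 20.05 kHz, 22.95 kHz, 30.8 kHz

Frequencies that alias to 1.45 kHz are k·fs ± 1.45 kHz for integer k ≥ 0.
k=0: 1.45 kHz.
k=1: 9.3 kHz, 12.2 kHz.
k=2: 20.05 kHz, 22.95 kHz.
k=3: 30.8 kHz, 33.7 kHz.
k=4: 41.55 kHz, 44.45 kHz.
Within [5.85 kHz, 33.65 kHz]: 9.3 kHz, 12.2 kHz, 20.05 kHz, 22.95 kHz, 30.8 kHz.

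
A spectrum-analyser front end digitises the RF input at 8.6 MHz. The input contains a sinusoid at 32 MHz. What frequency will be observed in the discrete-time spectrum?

32 MHz mod fs = 6.2 MHz.
6.2 MHz > fs/2 = 4.3 MHz, folds to fs − 6.2 MHz = 2.4 MHz.

2.4 MHz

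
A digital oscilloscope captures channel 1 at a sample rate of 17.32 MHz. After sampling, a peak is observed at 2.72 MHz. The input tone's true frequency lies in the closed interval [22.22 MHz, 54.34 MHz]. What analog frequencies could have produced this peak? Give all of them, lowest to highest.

Frequencies that alias to 2.72 MHz are k·fs ± 2.72 MHz for integer k ≥ 0.
k=0: 2.72 MHz.
k=1: 14.6 MHz, 20.04 MHz.
k=2: 31.92 MHz, 37.36 MHz.
k=3: 49.24 MHz, 54.68 MHz.
k=4: 66.56 MHz, 72 MHz.
Within [22.22 MHz, 54.34 MHz]: 31.92 MHz, 37.36 MHz, 49.24 MHz.

31.92 MHz, 37.36 MHz, 49.24 MHz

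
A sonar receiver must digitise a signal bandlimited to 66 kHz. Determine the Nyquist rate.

Nyquist rate = 2 × 66 kHz = 132 kHz.

132 kHz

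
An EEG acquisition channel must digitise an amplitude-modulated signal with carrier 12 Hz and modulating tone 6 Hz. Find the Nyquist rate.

AM sidebands sit at fc ± fm = 6 Hz and 18 Hz.
Highest-frequency component: 18 Hz.
Nyquist rate = 2 × 18 Hz = 36 Hz.

36 Hz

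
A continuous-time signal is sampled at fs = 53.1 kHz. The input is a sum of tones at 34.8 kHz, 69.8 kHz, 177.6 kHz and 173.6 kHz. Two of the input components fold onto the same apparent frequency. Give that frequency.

fs/2 = 26.55 kHz.
34.8 kHz > fs/2 = 26.55 kHz, folds to fs − 34.8 kHz = 18.3 kHz.
69.8 kHz mod fs = 16.7 kHz.
16.7 kHz ≤ fs/2 = 26.55 kHz, appears at 16.7 kHz.
177.6 kHz mod fs = 18.3 kHz.
18.3 kHz ≤ fs/2 = 26.55 kHz, appears at 18.3 kHz.
173.6 kHz mod fs = 14.3 kHz.
14.3 kHz ≤ fs/2 = 26.55 kHz, appears at 14.3 kHz.
34.8 kHz and 177.6 kHz both map to 18.3 kHz.

18.3 kHz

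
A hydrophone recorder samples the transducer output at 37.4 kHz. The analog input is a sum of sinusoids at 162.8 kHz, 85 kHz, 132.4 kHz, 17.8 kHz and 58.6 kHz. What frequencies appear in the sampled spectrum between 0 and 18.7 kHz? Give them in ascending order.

fs/2 = 18.7 kHz.
162.8 kHz mod fs = 13.2 kHz.
13.2 kHz ≤ fs/2 = 18.7 kHz, appears at 13.2 kHz.
85 kHz mod fs = 10.2 kHz.
10.2 kHz ≤ fs/2 = 18.7 kHz, appears at 10.2 kHz.
132.4 kHz mod fs = 20.2 kHz.
20.2 kHz > fs/2 = 18.7 kHz, folds to fs − 20.2 kHz = 17.2 kHz.
17.8 kHz ≤ fs/2 = 18.7 kHz, passes unchanged.
58.6 kHz mod fs = 21.2 kHz.
21.2 kHz > fs/2 = 18.7 kHz, folds to fs − 21.2 kHz = 16.2 kHz.
Distinct values: {10.2 kHz, 13.2 kHz, 16.2 kHz, 17.2 kHz, 17.8 kHz}.

10.2 kHz, 13.2 kHz, 16.2 kHz, 17.2 kHz, 17.8 kHz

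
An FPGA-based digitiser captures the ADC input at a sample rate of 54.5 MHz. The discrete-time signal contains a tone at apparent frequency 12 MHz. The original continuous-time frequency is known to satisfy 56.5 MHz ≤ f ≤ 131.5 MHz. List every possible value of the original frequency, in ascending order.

Frequencies that alias to 12 MHz are k·fs ± 12 MHz for integer k ≥ 0.
k=0: 12 MHz.
k=1: 42.5 MHz, 66.5 MHz.
k=2: 97 MHz, 121 MHz.
k=3: 151.5 MHz, 175.5 MHz.
Within [56.5 MHz, 131.5 MHz]: 66.5 MHz, 97 MHz, 121 MHz.

66.5 MHz, 97 MHz, 121 MHz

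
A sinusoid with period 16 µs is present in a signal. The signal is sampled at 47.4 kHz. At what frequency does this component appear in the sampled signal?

T = 16 µs → f = 1/T = 62.5 kHz.
62.5 kHz mod fs = 15.1 kHz.
15.1 kHz ≤ fs/2 = 23.7 kHz, appears at 15.1 kHz.

15.1 kHz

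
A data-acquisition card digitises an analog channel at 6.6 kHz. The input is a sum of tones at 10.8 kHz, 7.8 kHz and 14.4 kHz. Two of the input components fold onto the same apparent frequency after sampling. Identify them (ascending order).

fs/2 = 3.3 kHz.
10.8 kHz mod fs = 4.2 kHz.
4.2 kHz > fs/2 = 3.3 kHz, folds to fs − 4.2 kHz = 2.4 kHz.
7.8 kHz mod fs = 1.2 kHz.
1.2 kHz ≤ fs/2 = 3.3 kHz, appears at 1.2 kHz.
14.4 kHz mod fs = 1.2 kHz.
1.2 kHz ≤ fs/2 = 3.3 kHz, appears at 1.2 kHz.
7.8 kHz and 14.4 kHz both map to 1.2 kHz.

7.8 kHz, 14.4 kHz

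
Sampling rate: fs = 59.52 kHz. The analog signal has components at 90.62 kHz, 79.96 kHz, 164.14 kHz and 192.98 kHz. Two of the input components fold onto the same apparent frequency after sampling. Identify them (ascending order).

fs/2 = 29.76 kHz.
90.62 kHz mod fs = 31.1 kHz.
31.1 kHz > fs/2 = 29.76 kHz, folds to fs − 31.1 kHz = 28.42 kHz.
79.96 kHz mod fs = 20.44 kHz.
20.44 kHz ≤ fs/2 = 29.76 kHz, appears at 20.44 kHz.
164.14 kHz mod fs = 45.1 kHz.
45.1 kHz > fs/2 = 29.76 kHz, folds to fs − 45.1 kHz = 14.42 kHz.
192.98 kHz mod fs = 14.42 kHz.
14.42 kHz ≤ fs/2 = 29.76 kHz, appears at 14.42 kHz.
164.14 kHz and 192.98 kHz both map to 14.42 kHz.

164.14 kHz, 192.98 kHz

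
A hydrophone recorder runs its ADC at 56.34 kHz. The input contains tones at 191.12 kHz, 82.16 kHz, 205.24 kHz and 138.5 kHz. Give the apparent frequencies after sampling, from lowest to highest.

20.12 kHz, 22.1 kHz, 25.82 kHz

fs/2 = 28.17 kHz.
191.12 kHz mod fs = 22.1 kHz.
22.1 kHz ≤ fs/2 = 28.17 kHz, appears at 22.1 kHz.
82.16 kHz mod fs = 25.82 kHz.
25.82 kHz ≤ fs/2 = 28.17 kHz, appears at 25.82 kHz.
205.24 kHz mod fs = 36.22 kHz.
36.22 kHz > fs/2 = 28.17 kHz, folds to fs − 36.22 kHz = 20.12 kHz.
138.5 kHz mod fs = 25.82 kHz.
25.82 kHz ≤ fs/2 = 28.17 kHz, appears at 25.82 kHz.
Distinct values: {20.12 kHz, 22.1 kHz, 25.82 kHz}.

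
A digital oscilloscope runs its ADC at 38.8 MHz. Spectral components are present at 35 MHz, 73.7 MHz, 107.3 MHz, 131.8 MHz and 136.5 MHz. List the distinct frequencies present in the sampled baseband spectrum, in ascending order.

fs/2 = 19.4 MHz.
35 MHz > fs/2 = 19.4 MHz, folds to fs − 35 MHz = 3.8 MHz.
73.7 MHz mod fs = 34.9 MHz.
34.9 MHz > fs/2 = 19.4 MHz, folds to fs − 34.9 MHz = 3.9 MHz.
107.3 MHz mod fs = 29.7 MHz.
29.7 MHz > fs/2 = 19.4 MHz, folds to fs − 29.7 MHz = 9.1 MHz.
131.8 MHz mod fs = 15.4 MHz.
15.4 MHz ≤ fs/2 = 19.4 MHz, appears at 15.4 MHz.
136.5 MHz mod fs = 20.1 MHz.
20.1 MHz > fs/2 = 19.4 MHz, folds to fs − 20.1 MHz = 18.7 MHz.
Distinct values: {3.8 MHz, 3.9 MHz, 9.1 MHz, 15.4 MHz, 18.7 MHz}.

3.8 MHz, 3.9 MHz, 9.1 MHz, 15.4 MHz, 18.7 MHz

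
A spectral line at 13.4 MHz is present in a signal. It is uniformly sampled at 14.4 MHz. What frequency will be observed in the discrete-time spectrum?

1 MHz

13.4 MHz > fs/2 = 7.2 MHz, folds to fs − 13.4 MHz = 1 MHz.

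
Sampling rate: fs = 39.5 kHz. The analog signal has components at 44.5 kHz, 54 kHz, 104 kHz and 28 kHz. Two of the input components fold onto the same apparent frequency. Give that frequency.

fs/2 = 19.75 kHz.
44.5 kHz mod fs = 5 kHz.
5 kHz ≤ fs/2 = 19.75 kHz, appears at 5 kHz.
54 kHz mod fs = 14.5 kHz.
14.5 kHz ≤ fs/2 = 19.75 kHz, appears at 14.5 kHz.
104 kHz mod fs = 25 kHz.
25 kHz > fs/2 = 19.75 kHz, folds to fs − 25 kHz = 14.5 kHz.
28 kHz > fs/2 = 19.75 kHz, folds to fs − 28 kHz = 11.5 kHz.
54 kHz and 104 kHz both map to 14.5 kHz.

14.5 kHz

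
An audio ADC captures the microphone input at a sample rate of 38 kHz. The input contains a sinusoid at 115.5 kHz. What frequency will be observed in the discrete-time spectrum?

1.5 kHz

115.5 kHz mod fs = 1.5 kHz.
1.5 kHz ≤ fs/2 = 19 kHz, appears at 1.5 kHz.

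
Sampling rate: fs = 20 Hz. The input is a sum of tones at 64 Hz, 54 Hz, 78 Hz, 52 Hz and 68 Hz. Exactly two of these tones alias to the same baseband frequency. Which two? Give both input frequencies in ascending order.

fs/2 = 10 Hz.
64 Hz mod fs = 4 Hz.
4 Hz ≤ fs/2 = 10 Hz, appears at 4 Hz.
54 Hz mod fs = 14 Hz.
14 Hz > fs/2 = 10 Hz, folds to fs − 14 Hz = 6 Hz.
78 Hz mod fs = 18 Hz.
18 Hz > fs/2 = 10 Hz, folds to fs − 18 Hz = 2 Hz.
52 Hz mod fs = 12 Hz.
12 Hz > fs/2 = 10 Hz, folds to fs − 12 Hz = 8 Hz.
68 Hz mod fs = 8 Hz.
8 Hz ≤ fs/2 = 10 Hz, appears at 8 Hz.
52 Hz and 68 Hz both map to 8 Hz.

52 Hz, 68 Hz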